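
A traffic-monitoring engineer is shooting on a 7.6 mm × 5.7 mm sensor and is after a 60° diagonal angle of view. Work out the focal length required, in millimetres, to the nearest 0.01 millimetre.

8.23 mm

Sensor diagonal = √(7.6² + 5.7²) = √90.2500 ≈ 9.5000 mm.
From α = 2·arctan(d/2f) we get f = d / (2·tan(α/2)).
With d = 9.5000 mm and α/2 = 30°, tan(α/2) ≈ 0.57735, so f ≈ 9.5000 / 1.15470 ≈ 8.2272 mm.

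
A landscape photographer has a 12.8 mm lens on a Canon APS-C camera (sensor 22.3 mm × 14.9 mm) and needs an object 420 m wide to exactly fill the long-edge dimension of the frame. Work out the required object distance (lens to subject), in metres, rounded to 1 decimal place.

W: 420 m = 420000 mm.
Magnification m = w/W = dᵢ/dₒ; combined with 1/f = 1/dₒ + 1/dᵢ this gives dₒ = f·(1 + W/w).
dₒ = 12.8 mm × (1 + 420000/22.3) = 12.8 × 18835.0807 ≈ 241089.033 mm = 241.089 m.

241.1 m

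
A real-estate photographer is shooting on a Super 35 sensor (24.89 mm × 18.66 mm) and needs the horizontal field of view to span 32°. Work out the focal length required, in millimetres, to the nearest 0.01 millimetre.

From α = 2·arctan(w/2f) we get f = w / (2·tan(α/2)).
With w = 24.89 mm and α/2 = 16°, tan(α/2) ≈ 0.28675, so f ≈ 24.89 / 0.57349 ≈ 43.4009 mm.

43.40 mm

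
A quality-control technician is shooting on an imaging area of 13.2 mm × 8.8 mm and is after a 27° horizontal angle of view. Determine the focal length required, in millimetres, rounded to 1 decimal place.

27.5 mm

From α = 2·arctan(w/2f) we get f = w / (2·tan(α/2)).
With w = 13.2 mm and α/2 = 13.5°, tan(α/2) ≈ 0.24008, so f ≈ 13.2 / 0.48016 ≈ 27.4910 mm.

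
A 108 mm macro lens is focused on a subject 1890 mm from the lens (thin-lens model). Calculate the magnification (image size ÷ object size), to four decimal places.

Thin lens: 1/f = 1/dₒ + 1/dᵢ → 1/dᵢ = 1/108 − 1/1890 = 0.0087302 mm⁻¹, so dᵢ ≈ 114.5455 mm.
Magnification m = dᵢ/dₒ = 114.5455/1890 ≈ 0.06061.

0.0606×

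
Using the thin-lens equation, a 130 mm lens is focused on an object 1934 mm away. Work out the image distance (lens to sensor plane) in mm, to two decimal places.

1/dᵢ = 1/f − 1/dₒ = 1/130 − 1/1934 = 0.0071752 mm⁻¹.
dᵢ = 1/0.0071752 ≈ 139.3681 mm.

139.37 mm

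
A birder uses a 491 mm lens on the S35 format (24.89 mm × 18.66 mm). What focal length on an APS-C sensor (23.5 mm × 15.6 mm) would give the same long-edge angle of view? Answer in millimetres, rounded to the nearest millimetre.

464 mm

Equal angle of view means equal width/f ratio, so f₂ = f₁ · (width₂/width₁) = 491 × 23.5/24.89.
f₂ = 491 × 0.94415 ≈ 463.580 mm.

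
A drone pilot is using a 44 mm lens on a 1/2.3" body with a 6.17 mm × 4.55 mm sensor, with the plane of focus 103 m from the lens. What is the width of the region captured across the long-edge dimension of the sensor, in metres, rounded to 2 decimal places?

dₒ: 103 m = 103000 mm.
Similar triangles through the lens centre give W/dₒ = w/dᵢ; with 1/f = 1/dₒ + 1/dᵢ this gives W = w·(dₒ − f)/f.
W = 6.17 mm × (103000 − 44) / 44 = 6.17 × 2339.9091 ≈ 14437.239 mm = 14.4372 m.

14.44 m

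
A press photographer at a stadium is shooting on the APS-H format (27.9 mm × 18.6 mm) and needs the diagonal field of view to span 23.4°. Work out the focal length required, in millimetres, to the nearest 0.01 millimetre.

Sensor diagonal = √(27.9² + 18.6²) = √1124.3700 ≈ 33.5316 mm.
From α = 2·arctan(d/2f) we get f = d / (2·tan(α/2)).
With d = 33.5316 mm and α/2 = 11.7°, tan(α/2) ≈ 0.20709, so f ≈ 33.5316 / 0.41418 ≈ 80.9591 mm.

80.96 mm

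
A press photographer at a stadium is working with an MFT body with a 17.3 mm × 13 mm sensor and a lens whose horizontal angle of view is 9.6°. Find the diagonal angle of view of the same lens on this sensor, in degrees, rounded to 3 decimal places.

11.993°

From the horizontal AOV: f = 17.3 / (2·tan(4.8°)) = 17.3 / 0.16794 ≈ 103.0101 mm.
Sensor diagonal = √(17.3² + 13²) = √468.2900 ≈ 21.6400 mm.
Diagonal AOV = 2·arctan(21.6400 / (2 × 103.0101)) = 2·arctan(0.10504) ≈ 11.9925°.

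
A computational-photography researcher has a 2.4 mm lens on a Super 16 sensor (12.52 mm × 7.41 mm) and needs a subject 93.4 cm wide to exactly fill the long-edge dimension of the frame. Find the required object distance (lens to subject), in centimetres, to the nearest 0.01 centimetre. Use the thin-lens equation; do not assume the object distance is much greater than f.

18.14 cm

W: 93.4 cm = 934 mm.
Magnification m = w/W = dᵢ/dₒ; combined with 1/f = 1/dₒ + 1/dᵢ this gives dₒ = f·(1 + W/w).
dₒ = 2.4 mm × (1 + 934/12.52) = 2.4 × 75.6006 ≈ 181.442 mm = 18.1442 cm.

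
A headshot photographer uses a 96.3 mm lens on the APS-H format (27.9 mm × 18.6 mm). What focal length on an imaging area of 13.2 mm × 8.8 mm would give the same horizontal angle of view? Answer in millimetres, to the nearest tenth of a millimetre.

45.6 mm

Equal angle of view means equal width/f ratio, so f₂ = f₁ · (width₂/width₁) = 96.3 × 13.2/27.9.
f₂ = 96.3 × 0.47312 ≈ 45.561 mm.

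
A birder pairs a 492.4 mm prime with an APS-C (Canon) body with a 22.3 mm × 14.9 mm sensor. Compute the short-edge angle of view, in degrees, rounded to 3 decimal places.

Angle of view α = 2·arctan(h/2f) with h = 14.9 mm and f = 492.4 mm.
h/2f = 0.01513; arctan(0.01513) ≈ 0.8668°, so α ≈ 1.7336°.

1.734°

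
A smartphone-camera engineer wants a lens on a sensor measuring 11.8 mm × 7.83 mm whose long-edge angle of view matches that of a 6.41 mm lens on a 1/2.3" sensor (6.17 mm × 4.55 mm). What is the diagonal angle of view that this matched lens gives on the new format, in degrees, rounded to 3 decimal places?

Equal long-edge AOV ⇒ f₂ = f₁ · 11.8/6.17 = 6.41 × 1.91248 ≈ 12.2590 mm.
Sensor diagonal = √(11.8² + 7.83²) = √200.5489 ≈ 14.1615 mm.
Diagonal AOV on the new format = 2·arctan(14.1615 / (2 × 12.2590)) = 2·arctan(0.57760) ≈ 60.0212°.

60.021°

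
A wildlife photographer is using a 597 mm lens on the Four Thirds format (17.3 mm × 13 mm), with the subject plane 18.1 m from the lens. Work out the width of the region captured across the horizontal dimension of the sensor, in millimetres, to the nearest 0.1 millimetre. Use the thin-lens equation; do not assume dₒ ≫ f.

dₒ: 18.1 m = 18100 mm.
Similar triangles through the lens centre give W/dₒ = w/dᵢ; with 1/f = 1/dₒ + 1/dᵢ this gives W = w·(dₒ − f)/f.
W = 17.3 mm × (18100 − 597) / 597 = 17.3 × 29.3183 ≈ 507.206 mm.

507.2 mm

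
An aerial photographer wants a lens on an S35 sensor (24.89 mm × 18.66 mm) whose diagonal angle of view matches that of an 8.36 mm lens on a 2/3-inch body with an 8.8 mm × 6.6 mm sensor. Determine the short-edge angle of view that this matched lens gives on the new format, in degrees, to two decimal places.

Sensor diagonal = √(8.8² + 6.6²) = √121.0000 ≈ 11.0000 mm.
Sensor diagonal = √(24.89² + 18.66²) = √967.7077 ≈ 31.1080 mm.
Equal diagonal AOV ⇒ f₂ = f₁ · 31.1080/11.0000 = 8.36 × 2.82800 ≈ 23.6421 mm.
Short-edge AOV on the new format = 2·arctan(18.66 / (2 × 23.6421)) = 2·arctan(0.39464) ≈ 43.0719°.

43.07°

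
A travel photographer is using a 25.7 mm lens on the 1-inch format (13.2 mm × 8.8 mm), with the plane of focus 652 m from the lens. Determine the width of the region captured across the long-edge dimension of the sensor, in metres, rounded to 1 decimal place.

dₒ: 652 m = 652000 mm.
Similar triangles through the lens centre give W/dₒ = w/dᵢ; with 1/f = 1/dₒ + 1/dᵢ this gives W = w·(dₒ − f)/f.
W = 13.2 mm × (652000 − 25.7) / 25.7 = 13.2 × 25368.6498 ≈ 334866.177 mm = 334.866 m.

334.9 m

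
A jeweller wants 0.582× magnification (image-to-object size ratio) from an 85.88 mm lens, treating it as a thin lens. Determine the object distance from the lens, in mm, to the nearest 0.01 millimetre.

With m = dᵢ/dₒ and 1/f = 1/dₒ + 1/dᵢ, substituting dᵢ = m·dₒ gives 1/f = (1 + 1/m)/dₒ, hence dₒ = f·(1 + 1/m).
dₒ = 85.88 × (1 + 1/0.582) = 85.88 × 2.71821 ≈ 233.440 mm.

233.44 mm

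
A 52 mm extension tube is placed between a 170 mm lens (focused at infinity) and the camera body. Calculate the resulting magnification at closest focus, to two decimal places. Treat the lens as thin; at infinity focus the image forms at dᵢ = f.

The tube moves the image plane from f to f + e, so dᵢ = 170 + 52 = 222 mm. Focus is achieved when 1/f = 1/dₒ + 1/dᵢ, giving dₒ = 1/(1/f − 1/(f+e)).
Magnification m = dᵢ/dₒ = (f+e)·(1/f − 1/(f+e)) = e/f = 52/170 ≈ 0.3059.

0.31×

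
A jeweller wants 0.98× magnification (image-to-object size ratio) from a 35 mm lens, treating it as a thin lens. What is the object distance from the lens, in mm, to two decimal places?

With m = dᵢ/dₒ and 1/f = 1/dₒ + 1/dᵢ, substituting dᵢ = m·dₒ gives 1/f = (1 + 1/m)/dₒ, hence dₒ = f·(1 + 1/m).
dₒ = 35 × (1 + 1/0.98) = 35 × 2.02041 ≈ 70.714 mm.

70.71 mm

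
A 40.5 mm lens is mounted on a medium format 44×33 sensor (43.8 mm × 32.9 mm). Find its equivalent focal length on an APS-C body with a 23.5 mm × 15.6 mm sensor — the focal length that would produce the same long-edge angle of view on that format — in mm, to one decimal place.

Equal angle of view means equal width/f ratio, so f₂ = f₁ · (width₂/width₁) = 40.5 × 23.5/43.8.
f₂ = 40.5 × 0.53653 ≈ 21.729 mm.

21.7 mm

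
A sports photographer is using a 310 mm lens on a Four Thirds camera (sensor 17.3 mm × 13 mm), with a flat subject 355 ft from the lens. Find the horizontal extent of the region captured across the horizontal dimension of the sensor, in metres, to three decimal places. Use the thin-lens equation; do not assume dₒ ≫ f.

dₒ: 355 ft × 304.8 mm/ft = 108204.00 mm.
Similar triangles through the lens centre give W/dₒ = w/dᵢ; with 1/f = 1/dₒ + 1/dᵢ this gives W = w·(dₒ − f)/f.
W = 17.3 mm × (108204 − 310) / 310 = 17.3 × 348.0452 ≈ 6021.181 mm = 6.02118 m.

6.021 m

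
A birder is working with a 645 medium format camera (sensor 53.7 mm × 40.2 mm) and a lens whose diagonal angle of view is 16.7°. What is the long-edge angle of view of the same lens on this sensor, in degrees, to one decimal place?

Sensor diagonal = √(53.7² + 40.2²) = √4499.7300 ≈ 67.0800 mm.
From the diagonal AOV: f = 67.0800 / (2·tan(8.35°)) = 67.0800 / 0.29355 ≈ 228.5122 mm.
Long-edge AOV = 2·arctan(53.7 / (2 × 228.5122)) = 2·arctan(0.11750) ≈ 13.4030°.

13.4°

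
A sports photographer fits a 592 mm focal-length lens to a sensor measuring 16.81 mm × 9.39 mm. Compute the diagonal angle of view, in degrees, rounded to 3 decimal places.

Sensor diagonal = √(16.81² + 9.39²) = √370.7482 ≈ 19.2548 mm.
Angle of view α = 2·arctan(d/2f) with d = 19.2548 mm and f = 592 mm.
d/2f = 0.01626; arctan(0.01626) ≈ 0.9317°, so α ≈ 1.8634°.

1.863°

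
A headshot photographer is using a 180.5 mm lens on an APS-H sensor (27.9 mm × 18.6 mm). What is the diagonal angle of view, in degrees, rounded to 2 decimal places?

10.61°

Sensor diagonal = √(27.9² + 18.6²) = √1124.3700 ≈ 33.5316 mm.
Angle of view α = 2·arctan(d/2f) with d = 33.5316 mm and f = 180.5 mm.
d/2f = 0.09289; arctan(0.09289) ≈ 5.3067°, so α ≈ 10.6134°.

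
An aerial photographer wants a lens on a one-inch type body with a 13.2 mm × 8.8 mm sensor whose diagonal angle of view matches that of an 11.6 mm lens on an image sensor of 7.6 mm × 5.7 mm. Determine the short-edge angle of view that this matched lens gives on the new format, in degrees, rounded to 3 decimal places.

25.594°

Sensor diagonal = √(7.6² + 5.7²) = √90.2500 ≈ 9.5000 mm.
Sensor diagonal = √(13.2² + 8.8²) = √251.6800 ≈ 15.8644 mm.
Equal diagonal AOV ⇒ f₂ = f₁ · 15.8644/9.5000 = 11.6 × 1.66994 ≈ 19.3713 mm.
Short-edge AOV on the new format = 2·arctan(8.8 / (2 × 19.3713)) = 2·arctan(0.22714) ≈ 25.5941°.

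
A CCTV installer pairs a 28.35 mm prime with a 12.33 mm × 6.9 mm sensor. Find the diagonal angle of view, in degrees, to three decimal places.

27.986°

Sensor diagonal = √(12.33² + 6.9²) = √199.6389 ≈ 14.1294 mm.
Angle of view α = 2·arctan(d/2f) with d = 14.1294 mm and f = 28.35 mm.
d/2f = 0.24920; arctan(0.24920) ≈ 13.9928°, so α ≈ 27.9857°.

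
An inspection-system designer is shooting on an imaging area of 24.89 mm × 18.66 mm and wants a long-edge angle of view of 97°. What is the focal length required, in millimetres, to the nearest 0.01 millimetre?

11.01 mm

From α = 2·arctan(w/2f) we get f = w / (2·tan(α/2)).
With w = 24.89 mm and α/2 = 48.5°, tan(α/2) ≈ 1.13029, so f ≈ 24.89 / 2.26059 ≈ 11.0104 mm.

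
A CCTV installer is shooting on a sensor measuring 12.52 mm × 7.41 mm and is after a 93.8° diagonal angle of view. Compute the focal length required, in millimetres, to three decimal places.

6.807 mm

Sensor diagonal = √(12.52² + 7.41²) = √211.6585 ≈ 14.5485 mm.
From α = 2·arctan(d/2f) we get f = d / (2·tan(α/2)).
With d = 14.5485 mm and α/2 = 46.9°, tan(α/2) ≈ 1.06862, so f ≈ 14.5485 / 2.13725 ≈ 6.8071 mm.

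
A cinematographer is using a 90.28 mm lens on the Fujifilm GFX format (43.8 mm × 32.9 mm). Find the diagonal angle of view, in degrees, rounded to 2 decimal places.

33.75°

Sensor diagonal = √(43.8² + 32.9²) = √3000.8500 ≈ 54.7800 mm.
Angle of view α = 2·arctan(d/2f) with d = 54.7800 mm and f = 90.28 mm.
d/2f = 0.30339; arctan(0.30339) ≈ 16.8772°, so α ≈ 33.7545°.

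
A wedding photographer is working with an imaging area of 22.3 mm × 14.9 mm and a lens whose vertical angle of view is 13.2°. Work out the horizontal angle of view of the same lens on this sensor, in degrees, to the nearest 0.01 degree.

From the vertical AOV: f = 14.9 / (2·tan(6.6°)) = 14.9 / 0.23141 ≈ 64.3885 mm.
Horizontal AOV = 2·arctan(22.3 / (2 × 64.3885)) = 2·arctan(0.17317) ≈ 19.6487°.

19.65°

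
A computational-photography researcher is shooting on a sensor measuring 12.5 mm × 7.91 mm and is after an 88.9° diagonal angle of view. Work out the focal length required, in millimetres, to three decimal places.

7.540 mm

Sensor diagonal = √(12.5² + 7.91²) = √218.8181 ≈ 14.7925 mm.
From α = 2·arctan(d/2f) we get f = d / (2·tan(α/2)).
With d = 14.7925 mm and α/2 = 44.45°, tan(α/2) ≈ 0.98098, so f ≈ 14.7925 / 1.96197 ≈ 7.5396 mm.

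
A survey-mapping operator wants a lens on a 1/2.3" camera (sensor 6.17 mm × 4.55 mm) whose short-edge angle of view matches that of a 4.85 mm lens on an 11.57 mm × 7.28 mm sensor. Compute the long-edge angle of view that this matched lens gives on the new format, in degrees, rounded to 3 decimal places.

91.007°

Equal short-edge AOV ⇒ f₂ = f₁ · 4.55/7.28 = 4.85 × 0.62500 ≈ 3.0312 mm.
Long-edge AOV on the new format = 2·arctan(6.17 / (2 × 3.0312)) = 2·arctan(1.01773) ≈ 91.0070°.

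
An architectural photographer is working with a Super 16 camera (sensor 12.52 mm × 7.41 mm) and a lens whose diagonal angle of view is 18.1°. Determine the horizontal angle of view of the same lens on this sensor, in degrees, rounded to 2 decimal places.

Sensor diagonal = √(12.52² + 7.41²) = √211.6585 ≈ 14.5485 mm.
From the diagonal AOV: f = 14.5485 / (2·tan(9.05°)) = 14.5485 / 0.31856 ≈ 45.6698 mm.
Horizontal AOV = 2·arctan(12.52 / (2 × 45.6698)) = 2·arctan(0.13707) ≈ 15.6099°.

15.61°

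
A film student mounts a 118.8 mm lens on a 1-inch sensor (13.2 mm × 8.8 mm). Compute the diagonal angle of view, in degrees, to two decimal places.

Sensor diagonal = √(13.2² + 8.8²) = √251.6800 ≈ 15.8644 mm.
Angle of view α = 2·arctan(d/2f) with d = 15.8644 mm and f = 118.8 mm.
d/2f = 0.06677; arctan(0.06677) ≈ 3.8199°, so α ≈ 7.6399°.

7.64°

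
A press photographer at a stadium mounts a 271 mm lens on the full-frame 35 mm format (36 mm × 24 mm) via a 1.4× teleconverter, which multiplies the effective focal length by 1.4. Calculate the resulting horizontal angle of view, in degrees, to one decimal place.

Effective focal length f = 271 × 1.4 = 379.4 mm.
α = 2·arctan(36 / (2 × 379.4)) = 2·arctan(0.04744) ≈ 5.4325°.

5.4°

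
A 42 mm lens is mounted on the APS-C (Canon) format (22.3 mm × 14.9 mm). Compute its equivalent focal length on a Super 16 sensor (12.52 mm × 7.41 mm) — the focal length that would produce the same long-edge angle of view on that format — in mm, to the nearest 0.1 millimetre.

23.6 mm

Equal angle of view means equal width/f ratio, so f₂ = f₁ · (width₂/width₁) = 42 × 12.52/22.3.
f₂ = 42 × 0.56143 ≈ 23.580 mm.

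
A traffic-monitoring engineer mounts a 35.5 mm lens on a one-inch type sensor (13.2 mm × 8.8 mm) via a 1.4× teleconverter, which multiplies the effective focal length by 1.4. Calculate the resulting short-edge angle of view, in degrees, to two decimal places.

10.12°

Effective focal length f = 35.5 × 1.4 = 49.7 mm.
α = 2·arctan(8.8 / (2 × 49.7)) = 2·arctan(0.08853) ≈ 10.1185°.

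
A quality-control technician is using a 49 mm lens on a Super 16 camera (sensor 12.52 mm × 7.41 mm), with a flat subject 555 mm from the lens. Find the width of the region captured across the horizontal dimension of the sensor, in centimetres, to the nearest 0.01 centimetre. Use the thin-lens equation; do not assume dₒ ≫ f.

Similar triangles through the lens centre give W/dₒ = w/dᵢ; with 1/f = 1/dₒ + 1/dᵢ this gives W = w·(dₒ − f)/f.
W = 12.52 mm × (555 − 49) / 49 = 12.52 × 10.3265 ≈ 129.288 mm = 12.9288 cm.

12.93 cm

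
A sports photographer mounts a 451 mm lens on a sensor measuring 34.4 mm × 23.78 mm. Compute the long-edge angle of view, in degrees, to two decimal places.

4.37°

Angle of view α = 2·arctan(w/2f) with w = 34.4 mm and f = 451 mm.
w/2f = 0.03814; arctan(0.03814) ≈ 2.1841°, so α ≈ 4.3681°.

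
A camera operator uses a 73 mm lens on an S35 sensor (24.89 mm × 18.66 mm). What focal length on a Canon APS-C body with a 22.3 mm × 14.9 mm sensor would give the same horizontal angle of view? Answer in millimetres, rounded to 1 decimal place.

65.4 mm

Equal angle of view means equal width/f ratio, so f₂ = f₁ · (width₂/width₁) = 73 × 22.3/24.89.
f₂ = 73 × 0.89594 ≈ 65.404 mm.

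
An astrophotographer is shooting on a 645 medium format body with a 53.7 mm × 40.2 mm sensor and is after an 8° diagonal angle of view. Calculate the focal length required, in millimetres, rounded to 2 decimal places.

Sensor diagonal = √(53.7² + 40.2²) = √4499.7300 ≈ 67.0800 mm.
From α = 2·arctan(d/2f) we get f = d / (2·tan(α/2)).
With d = 67.0800 mm and α/2 = 4°, tan(α/2) ≈ 0.06993, so f ≈ 67.0800 / 0.13985 ≈ 479.6445 mm.

479.64 mm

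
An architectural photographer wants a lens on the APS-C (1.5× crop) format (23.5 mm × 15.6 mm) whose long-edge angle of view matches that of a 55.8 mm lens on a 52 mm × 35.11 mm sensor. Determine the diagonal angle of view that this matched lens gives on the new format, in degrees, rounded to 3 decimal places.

Equal long-edge AOV ⇒ f₂ = f₁ · 23.5/52 = 55.8 × 0.45192 ≈ 25.2173 mm.
Sensor diagonal = √(23.5² + 15.6²) = √795.6100 ≈ 28.2066 mm.
Diagonal AOV on the new format = 2·arctan(28.2066 / (2 × 25.2173)) = 2·arctan(0.55927) ≈ 58.4339°.

58.434°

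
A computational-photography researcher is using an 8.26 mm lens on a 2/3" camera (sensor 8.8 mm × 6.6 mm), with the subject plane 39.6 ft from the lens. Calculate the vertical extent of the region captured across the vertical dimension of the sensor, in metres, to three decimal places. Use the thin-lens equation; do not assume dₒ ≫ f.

dₒ: 39.6 ft × 304.8 mm/ft = 12070.08 mm.
Similar triangles through the lens centre give W/dₒ = h/dᵢ; with 1/f = 1/dₒ + 1/dᵢ this gives W = h·(dₒ − f)/f.
W = 6.6 mm × (12070.1 − 8.26) / 8.26 = 6.6 × 1460.2687 ≈ 9637.774 mm = 9.63777 m.

9.638 m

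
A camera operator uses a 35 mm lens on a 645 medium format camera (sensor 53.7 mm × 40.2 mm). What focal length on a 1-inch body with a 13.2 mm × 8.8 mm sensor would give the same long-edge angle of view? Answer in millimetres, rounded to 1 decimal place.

Equal angle of view means equal width/f ratio, so f₂ = f₁ · (width₂/width₁) = 35 × 13.2/53.7.
f₂ = 35 × 0.24581 ≈ 8.603 mm.

8.6 mm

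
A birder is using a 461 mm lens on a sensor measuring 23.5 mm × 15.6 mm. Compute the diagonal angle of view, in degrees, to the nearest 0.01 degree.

Sensor diagonal = √(23.5² + 15.6²) = √795.6100 ≈ 28.2066 mm.
Angle of view α = 2·arctan(d/2f) with d = 28.2066 mm and f = 461 mm.
d/2f = 0.03059; arctan(0.03059) ≈ 1.7523°, so α ≈ 3.5046°.

3.50°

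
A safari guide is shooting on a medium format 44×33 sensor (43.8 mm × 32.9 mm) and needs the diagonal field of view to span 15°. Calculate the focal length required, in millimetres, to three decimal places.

Sensor diagonal = √(43.8² + 32.9²) = √3000.8500 ≈ 54.7800 mm.
From α = 2·arctan(d/2f) we get f = d / (2·tan(α/2)).
With d = 54.7800 mm and α/2 = 7.5°, tan(α/2) ≈ 0.13165, so f ≈ 54.7800 / 0.26330 ≈ 208.0478 mm.

208.048 mm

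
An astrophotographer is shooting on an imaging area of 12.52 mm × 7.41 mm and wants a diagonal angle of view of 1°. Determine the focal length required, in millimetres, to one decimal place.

833.5 mm

Sensor diagonal = √(12.52² + 7.41²) = √211.6585 ≈ 14.5485 mm.
From α = 2·arctan(d/2f) we get f = d / (2·tan(α/2)).
With d = 14.5485 mm and α/2 = 0.5°, tan(α/2) ≈ 0.00873, so f ≈ 14.5485 / 0.01745 ≈ 833.5458 mm.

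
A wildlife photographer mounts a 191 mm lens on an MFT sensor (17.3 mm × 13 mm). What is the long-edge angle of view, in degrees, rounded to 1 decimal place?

5.2°

Angle of view α = 2·arctan(w/2f) with w = 17.3 mm and f = 191 mm.
w/2f = 0.04529; arctan(0.04529) ≈ 2.5930°, so α ≈ 5.1861°.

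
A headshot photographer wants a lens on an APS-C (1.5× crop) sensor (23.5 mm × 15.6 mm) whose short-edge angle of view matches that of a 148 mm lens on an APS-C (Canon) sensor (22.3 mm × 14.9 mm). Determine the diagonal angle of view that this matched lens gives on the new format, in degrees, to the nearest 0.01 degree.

Equal short-edge AOV ⇒ f₂ = f₁ · 15.6/14.9 = 148 × 1.04698 ≈ 154.9530 mm.
Sensor diagonal = √(23.5² + 15.6²) = √795.6100 ≈ 28.2066 mm.
Diagonal AOV on the new format = 2·arctan(28.2066 / (2 × 154.9530)) = 2·arctan(0.09102) ≈ 10.4011°.

10.40°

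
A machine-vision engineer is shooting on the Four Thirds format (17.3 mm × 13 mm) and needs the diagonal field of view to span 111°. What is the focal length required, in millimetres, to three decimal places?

7.436 mm

Sensor diagonal = √(17.3² + 13²) = √468.2900 ≈ 21.6400 mm.
From α = 2·arctan(d/2f) we get f = d / (2·tan(α/2)).
With d = 21.6400 mm and α/2 = 55.5°, tan(α/2) ≈ 1.45501, so f ≈ 21.6400 / 2.91002 ≈ 7.4364 mm.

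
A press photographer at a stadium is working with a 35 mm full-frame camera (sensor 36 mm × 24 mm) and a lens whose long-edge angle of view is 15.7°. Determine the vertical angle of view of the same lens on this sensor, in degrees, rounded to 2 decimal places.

From the long-edge AOV: f = 36 / (2·tan(7.85°)) = 36 / 0.27574 ≈ 130.5558 mm.
Vertical AOV = 2·arctan(24 / (2 × 130.5558)) = 2·arctan(0.09191) ≈ 10.5031°.

10.50°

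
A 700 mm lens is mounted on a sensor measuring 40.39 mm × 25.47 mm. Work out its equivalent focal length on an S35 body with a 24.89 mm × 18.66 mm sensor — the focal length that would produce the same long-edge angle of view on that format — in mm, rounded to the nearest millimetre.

431 mm

Equal angle of view means equal width/f ratio, so f₂ = f₁ · (width₂/width₁) = 700 × 24.89/40.39.
f₂ = 700 × 0.61624 ≈ 431.369 mm.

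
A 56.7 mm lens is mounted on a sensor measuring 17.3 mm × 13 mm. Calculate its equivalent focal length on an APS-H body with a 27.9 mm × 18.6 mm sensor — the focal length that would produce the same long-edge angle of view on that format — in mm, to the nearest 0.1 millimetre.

Equal angle of view means equal width/f ratio, so f₂ = f₁ · (width₂/width₁) = 56.7 × 27.9/17.3.
f₂ = 56.7 × 1.61272 ≈ 91.441 mm.

91.4 mm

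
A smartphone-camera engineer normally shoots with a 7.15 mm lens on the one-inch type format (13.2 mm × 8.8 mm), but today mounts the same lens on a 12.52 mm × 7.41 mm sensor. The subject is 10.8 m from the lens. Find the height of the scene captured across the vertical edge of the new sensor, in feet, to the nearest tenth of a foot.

The focal length stays 7.15 mm; the relevant sensor dimension is now h = 7.41 mm. Object distance dₒ = 10.8 m = 10800 mm.
Thin-lens field height W = h·(dₒ − f)/f = 7.41 × (10800 − 7.15)/7.15 ≈ 11185.317 mm = 11185.317/304.8 ft = 36.6972 ft.

36.7 ft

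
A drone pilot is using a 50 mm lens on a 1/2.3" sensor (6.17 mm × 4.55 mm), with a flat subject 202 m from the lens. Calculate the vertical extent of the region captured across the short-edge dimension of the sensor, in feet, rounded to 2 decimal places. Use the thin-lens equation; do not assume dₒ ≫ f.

dₒ: 202 m = 202000 mm.
Similar triangles through the lens centre give W/dₒ = h/dᵢ; with 1/f = 1/dₒ + 1/dᵢ this gives W = h·(dₒ − f)/f.
W = 4.55 mm × (202000 − 50) / 50 = 4.55 × 4039.0000 ≈ 18377.450 mm = 18377.450/304.8 ft = 60.2935 ft.

60.29 ft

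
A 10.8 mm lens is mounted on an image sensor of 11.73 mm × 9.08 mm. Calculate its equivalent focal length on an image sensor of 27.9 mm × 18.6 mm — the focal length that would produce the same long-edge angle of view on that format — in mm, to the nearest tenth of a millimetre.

25.7 mm

Equal angle of view means equal width/f ratio, so f₂ = f₁ · (width₂/width₁) = 10.8 × 27.9/11.73.
f₂ = 10.8 × 2.37852 ≈ 25.688 mm.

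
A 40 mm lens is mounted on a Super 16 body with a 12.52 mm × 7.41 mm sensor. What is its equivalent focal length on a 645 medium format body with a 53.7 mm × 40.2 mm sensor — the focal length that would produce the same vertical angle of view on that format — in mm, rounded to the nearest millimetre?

Equal angle of view means equal height/f ratio, so f₂ = f₁ · (height₂/height₁) = 40 × 40.2/7.41.
f₂ = 40 × 5.42510 ≈ 217.004 mm.

217 mm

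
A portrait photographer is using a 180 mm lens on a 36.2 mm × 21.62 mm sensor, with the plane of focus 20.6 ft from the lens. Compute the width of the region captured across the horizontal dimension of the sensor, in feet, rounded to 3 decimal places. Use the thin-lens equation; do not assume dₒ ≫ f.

4.024 ft

dₒ: 20.6 ft × 304.8 mm/ft = 6278.88 mm.
Similar triangles through the lens centre give W/dₒ = w/dᵢ; with 1/f = 1/dₒ + 1/dᵢ this gives W = w·(dₒ − f)/f.
W = 36.2 mm × (6278.88 − 180) / 180 = 36.2 × 33.8827 ≈ 1226.552 mm = 1226.552/304.8 ft = 4.02412 ft.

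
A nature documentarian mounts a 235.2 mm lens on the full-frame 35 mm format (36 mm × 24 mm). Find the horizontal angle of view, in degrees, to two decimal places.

8.75°

Angle of view α = 2·arctan(w/2f) with w = 36 mm and f = 235.2 mm.
w/2f = 0.07653; arctan(0.07653) ≈ 4.3764°, so α ≈ 8.7527°.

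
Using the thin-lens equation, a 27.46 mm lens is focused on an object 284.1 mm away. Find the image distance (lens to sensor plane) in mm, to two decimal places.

30.40 mm

1/dᵢ = 1/f − 1/dₒ = 1/27.46 − 1/284.1 = 0.0328967 mm⁻¹.
dᵢ = 1/0.0328967 ≈ 30.3982 mm.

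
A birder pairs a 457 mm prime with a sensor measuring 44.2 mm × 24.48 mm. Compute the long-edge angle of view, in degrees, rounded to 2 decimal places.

Angle of view α = 2·arctan(w/2f) with w = 44.2 mm and f = 457 mm.
w/2f = 0.04836; arctan(0.04836) ≈ 2.7686°, so α ≈ 5.5372°.

5.54°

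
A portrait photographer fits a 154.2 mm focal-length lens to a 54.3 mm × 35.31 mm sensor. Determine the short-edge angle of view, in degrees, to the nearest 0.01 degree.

Angle of view α = 2·arctan(h/2f) with h = 35.31 mm and f = 154.2 mm.
h/2f = 0.11449; arctan(0.11449) ≈ 6.5316°, so α ≈ 13.0632°.

13.06°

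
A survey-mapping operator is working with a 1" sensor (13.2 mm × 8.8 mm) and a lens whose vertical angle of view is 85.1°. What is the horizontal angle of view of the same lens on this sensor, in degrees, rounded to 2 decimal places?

108.02°

From the vertical AOV: f = 8.8 / (2·tan(42.55°)) = 8.8 / 1.83588 ≈ 4.7934 mm.
Horizontal AOV = 2·arctan(13.2 / (2 × 4.7934)) = 2·arctan(1.37691) ≈ 108.0208°.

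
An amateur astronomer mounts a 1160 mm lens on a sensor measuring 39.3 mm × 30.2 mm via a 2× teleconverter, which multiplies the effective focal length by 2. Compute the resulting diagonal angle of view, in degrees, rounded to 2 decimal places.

Effective focal length f = 1160 × 2 = 2320 mm.
Sensor diagonal = √(39.3² + 30.2²) = √2456.5300 ≈ 49.5634 mm.
α = 2·arctan(49.563 / (2 × 2320)) = 2·arctan(0.01068) ≈ 1.2240°.

1.22°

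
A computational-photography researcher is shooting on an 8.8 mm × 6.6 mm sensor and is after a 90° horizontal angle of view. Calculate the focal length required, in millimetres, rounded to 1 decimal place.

From α = 2·arctan(w/2f) we get f = w / (2·tan(α/2)).
With w = 8.8 mm and α/2 = 45°, tan(α/2) ≈ 1.00000, so f ≈ 8.8 / 2.00000 ≈ 4.4000 mm.

4.4 mm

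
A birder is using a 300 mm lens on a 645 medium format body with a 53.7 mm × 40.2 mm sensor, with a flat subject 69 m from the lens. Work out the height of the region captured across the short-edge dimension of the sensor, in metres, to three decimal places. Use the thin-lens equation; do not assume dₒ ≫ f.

9.206 m

dₒ: 69 m = 69000 mm.
Similar triangles through the lens centre give W/dₒ = h/dᵢ; with 1/f = 1/dₒ + 1/dᵢ this gives W = h·(dₒ − f)/f.
W = 40.2 mm × (69000 − 300) / 300 = 40.2 × 229.0000 ≈ 9205.800 mm = 9.2058 m.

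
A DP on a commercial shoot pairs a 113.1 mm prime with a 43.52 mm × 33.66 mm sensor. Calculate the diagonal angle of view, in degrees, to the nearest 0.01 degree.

27.34°

Sensor diagonal = √(43.52² + 33.66²) = √3026.9860 ≈ 55.0181 mm.
Angle of view α = 2·arctan(d/2f) with d = 55.0181 mm and f = 113.1 mm.
d/2f = 0.24323; arctan(0.24323) ≈ 13.6705°, so α ≈ 27.3409°.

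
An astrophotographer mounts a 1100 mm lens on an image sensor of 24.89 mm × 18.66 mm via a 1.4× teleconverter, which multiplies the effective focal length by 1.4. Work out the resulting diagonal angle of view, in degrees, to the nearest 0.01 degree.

Effective focal length f = 1100 × 1.4 = 1540 mm.
Sensor diagonal = √(24.89² + 18.66²) = √967.7077 ≈ 31.1080 mm.
α = 2·arctan(31.108 / (2 × 1540)) = 2·arctan(0.01010) ≈ 1.1573°.

1.16°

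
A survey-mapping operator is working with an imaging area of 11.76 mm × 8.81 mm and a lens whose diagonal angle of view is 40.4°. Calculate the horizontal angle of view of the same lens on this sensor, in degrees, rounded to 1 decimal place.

32.8°

Sensor diagonal = √(11.76² + 8.81²) = √215.9137 ≈ 14.6940 mm.
From the diagonal AOV: f = 14.6940 / (2·tan(20.2°)) = 14.6940 / 0.73586 ≈ 19.9686 mm.
Horizontal AOV = 2·arctan(11.76 / (2 × 19.9686)) = 2·arctan(0.29446) ≈ 32.8155°.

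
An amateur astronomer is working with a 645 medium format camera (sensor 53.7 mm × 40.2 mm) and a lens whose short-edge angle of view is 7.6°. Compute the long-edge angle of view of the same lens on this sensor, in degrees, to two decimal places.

From the short-edge AOV: f = 40.2 / (2·tan(3.8°)) = 40.2 / 0.13284 ≈ 302.6200 mm.
Long-edge AOV = 2·arctan(53.7 / (2 × 302.6200)) = 2·arctan(0.08873) ≈ 10.1406°.

10.14°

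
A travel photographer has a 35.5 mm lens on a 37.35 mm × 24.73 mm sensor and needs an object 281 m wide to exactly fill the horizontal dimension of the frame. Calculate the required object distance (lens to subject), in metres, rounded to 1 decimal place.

W: 281 m = 281000 mm.
Magnification m = w/W = dᵢ/dₒ; combined with 1/f = 1/dₒ + 1/dᵢ this gives dₒ = f·(1 + W/w).
dₒ = 35.5 mm × (1 + 281000/37.35) = 35.5 × 7524.4270 ≈ 267117.160 mm = 267.117 m.

267.1 m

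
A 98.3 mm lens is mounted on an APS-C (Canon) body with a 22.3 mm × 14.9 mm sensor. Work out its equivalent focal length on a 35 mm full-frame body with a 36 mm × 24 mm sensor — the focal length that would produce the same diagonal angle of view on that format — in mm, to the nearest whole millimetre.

Sensor diagonal = √(22.3² + 14.9²) = √719.3000 ≈ 26.8198 mm.
Sensor diagonal = √(36² + 24²) = √1872.0000 ≈ 43.2666 mm.
Equal angle of view means equal diagonal/f ratio, so f₂ = f₁ · (diagonal₂/diagonal₁) = 98.3 × 43.2666/26.8198.
f₂ = 98.3 × 1.61324 ≈ 158.581 mm.

159 mm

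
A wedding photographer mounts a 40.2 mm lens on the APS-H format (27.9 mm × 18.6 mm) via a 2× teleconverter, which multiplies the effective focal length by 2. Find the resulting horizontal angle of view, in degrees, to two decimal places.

Effective focal length f = 40.2 × 2 = 80.4 mm.
α = 2·arctan(27.9 / (2 × 80.4)) = 2·arctan(0.17351) ≈ 19.6865°.

19.69°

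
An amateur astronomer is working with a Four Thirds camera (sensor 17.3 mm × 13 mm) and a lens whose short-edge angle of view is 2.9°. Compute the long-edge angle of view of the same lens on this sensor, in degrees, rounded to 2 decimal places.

From the short-edge AOV: f = 13 / (2·tan(1.45°)) = 13 / 0.05063 ≈ 256.7883 mm.
Long-edge AOV = 2·arctan(17.3 / (2 × 256.7883)) = 2·arctan(0.03369) ≈ 3.8586°.

3.86°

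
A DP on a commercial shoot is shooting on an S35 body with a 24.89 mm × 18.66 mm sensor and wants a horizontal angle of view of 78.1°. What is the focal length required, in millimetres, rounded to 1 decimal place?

From α = 2·arctan(w/2f) we get f = w / (2·tan(α/2)).
With w = 24.89 mm and α/2 = 39.05°, tan(α/2) ≈ 0.81123, so f ≈ 24.89 / 1.62246 ≈ 15.3409 mm.

15.3 mm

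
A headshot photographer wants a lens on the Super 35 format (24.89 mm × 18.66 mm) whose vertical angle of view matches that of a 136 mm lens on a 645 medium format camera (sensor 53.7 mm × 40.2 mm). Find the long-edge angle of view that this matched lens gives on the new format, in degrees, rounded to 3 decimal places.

22.304°

Equal vertical AOV ⇒ f₂ = f₁ · 18.66/40.2 = 136 × 0.46418 ≈ 63.1284 mm.
Long-edge AOV on the new format = 2·arctan(24.89 / (2 × 63.1284)) = 2·arctan(0.19714) ≈ 22.3043°.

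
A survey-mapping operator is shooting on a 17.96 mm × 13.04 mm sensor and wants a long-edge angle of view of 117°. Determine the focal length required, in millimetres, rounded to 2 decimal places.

From α = 2·arctan(w/2f) we get f = w / (2·tan(α/2)).
With w = 17.96 mm and α/2 = 58.5°, tan(α/2) ≈ 1.63185, so f ≈ 17.96 / 3.26370 ≈ 5.5030 mm.

5.50 mm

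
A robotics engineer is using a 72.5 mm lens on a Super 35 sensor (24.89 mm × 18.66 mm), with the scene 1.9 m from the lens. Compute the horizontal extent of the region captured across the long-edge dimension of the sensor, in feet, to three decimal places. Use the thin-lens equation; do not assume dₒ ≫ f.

2.058 ft

dₒ: 1.9 m = 1900 mm.
Similar triangles through the lens centre give W/dₒ = w/dᵢ; with 1/f = 1/dₒ + 1/dᵢ this gives W = w·(dₒ − f)/f.
W = 24.89 mm × (1900 − 72.5) / 72.5 = 24.89 × 25.2069 ≈ 627.400 mm = 627.400/304.8 ft = 2.0584 ft.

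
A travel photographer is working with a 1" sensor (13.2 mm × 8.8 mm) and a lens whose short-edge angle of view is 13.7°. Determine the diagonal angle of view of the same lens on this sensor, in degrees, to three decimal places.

24.439°

From the short-edge AOV: f = 8.8 / (2·tan(6.85°)) = 8.8 / 0.24026 ≈ 36.6276 mm.
Sensor diagonal = √(13.2² + 8.8²) = √251.6800 ≈ 15.8644 mm.
Diagonal AOV = 2·arctan(15.8644 / (2 × 36.6276)) = 2·arctan(0.21656) ≈ 24.4390°.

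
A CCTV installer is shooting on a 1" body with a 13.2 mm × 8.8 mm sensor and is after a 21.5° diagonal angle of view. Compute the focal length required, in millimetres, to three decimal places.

Sensor diagonal = √(13.2² + 8.8²) = √251.6800 ≈ 15.8644 mm.
From α = 2·arctan(d/2f) we get f = d / (2·tan(α/2)).
With d = 15.8644 mm and α/2 = 10.75°, tan(α/2) ≈ 0.18986, so f ≈ 15.8644 / 0.37971 ≈ 41.7802 mm.

41.780 mm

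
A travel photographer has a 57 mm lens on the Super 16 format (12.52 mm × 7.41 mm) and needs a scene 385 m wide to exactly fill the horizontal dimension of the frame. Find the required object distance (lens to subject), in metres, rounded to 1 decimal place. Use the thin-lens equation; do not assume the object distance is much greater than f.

W: 385 m = 385000 mm.
Magnification m = w/W = dᵢ/dₒ; combined with 1/f = 1/dₒ + 1/dᵢ this gives dₒ = f·(1 + W/w).
dₒ = 57 mm × (1 + 385000/12.52) = 57 × 30751.7987 ≈ 1752852.527 mm = 1752.85 m.

1752.9 m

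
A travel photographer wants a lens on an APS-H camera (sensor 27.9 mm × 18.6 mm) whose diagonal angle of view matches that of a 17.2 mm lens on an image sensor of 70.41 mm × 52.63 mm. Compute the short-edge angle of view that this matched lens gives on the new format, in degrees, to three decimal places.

Sensor diagonal = √(70.41² + 52.63²) = √7727.4850 ≈ 87.9061 mm.
Sensor diagonal = √(27.9² + 18.6²) = √1124.3700 ≈ 33.5316 mm.
Equal diagonal AOV ⇒ f₂ = f₁ · 33.5316/87.9061 = 17.2 × 0.38145 ≈ 6.5609 mm.
Short-edge AOV on the new format = 2·arctan(18.6 / (2 × 6.5609)) = 2·arctan(1.41749) ≈ 109.5960°.

109.596°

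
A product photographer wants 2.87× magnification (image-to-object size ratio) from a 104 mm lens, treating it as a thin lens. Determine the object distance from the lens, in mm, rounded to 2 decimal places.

140.24 mm

With m = dᵢ/dₒ and 1/f = 1/dₒ + 1/dᵢ, substituting dᵢ = m·dₒ gives 1/f = (1 + 1/m)/dₒ, hence dₒ = f·(1 + 1/m).
dₒ = 104 × (1 + 1/2.87) = 104 × 1.34843 ≈ 140.237 mm.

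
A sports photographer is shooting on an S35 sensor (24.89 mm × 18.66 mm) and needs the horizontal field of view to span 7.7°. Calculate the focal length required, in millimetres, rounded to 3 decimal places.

From α = 2·arctan(w/2f) we get f = w / (2·tan(α/2)).
With w = 24.89 mm and α/2 = 3.85°, tan(α/2) ≈ 0.06730, so f ≈ 24.89 / 0.13459 ≈ 184.9279 mm.

184.928 mm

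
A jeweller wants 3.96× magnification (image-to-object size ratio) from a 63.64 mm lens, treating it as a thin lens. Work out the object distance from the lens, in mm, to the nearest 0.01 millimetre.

79.71 mm

With m = dᵢ/dₒ and 1/f = 1/dₒ + 1/dᵢ, substituting dᵢ = m·dₒ gives 1/f = (1 + 1/m)/dₒ, hence dₒ = f·(1 + 1/m).
dₒ = 63.64 × (1 + 1/3.96) = 63.64 × 1.25253 ≈ 79.711 mm.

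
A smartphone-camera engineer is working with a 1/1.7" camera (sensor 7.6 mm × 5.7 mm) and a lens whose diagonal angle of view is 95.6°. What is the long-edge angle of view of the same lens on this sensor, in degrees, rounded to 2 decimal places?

Sensor diagonal = √(7.6² + 5.7²) = √90.2500 ≈ 9.5000 mm.
From the diagonal AOV: f = 9.5000 / (2·tan(47.8°)) = 9.5000 / 2.20569 ≈ 4.3070 mm.
Long-edge AOV = 2·arctan(7.6 / (2 × 4.3070)) = 2·arctan(0.88228) ≈ 82.8424°.

82.84°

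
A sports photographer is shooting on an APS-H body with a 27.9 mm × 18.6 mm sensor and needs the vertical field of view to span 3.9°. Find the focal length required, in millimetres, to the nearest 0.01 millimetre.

273.15 mm

From α = 2·arctan(h/2f) we get f = h / (2·tan(α/2)).
With h = 18.6 mm and α/2 = 1.95°, tan(α/2) ≈ 0.03405, so f ≈ 18.6 / 0.06809 ≈ 273.1513 mm.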